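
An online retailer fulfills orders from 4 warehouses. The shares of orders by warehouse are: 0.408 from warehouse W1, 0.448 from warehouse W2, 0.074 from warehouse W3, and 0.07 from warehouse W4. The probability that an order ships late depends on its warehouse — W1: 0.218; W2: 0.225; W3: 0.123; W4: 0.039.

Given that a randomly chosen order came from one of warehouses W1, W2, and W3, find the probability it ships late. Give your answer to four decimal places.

0.2138

Let S = {W1, W2, W3}.
P(S) = 0.408 + 0.448 + 0.074 = 0.93.
P(L ∩ S) = 0.218·0.408 + 0.225·0.448 + 0.123·0.074 = 0.088944 + 0.1008 + 0.009102 = 0.198846.
P(L | S) = 0.198846 / 0.93 = 0.213813…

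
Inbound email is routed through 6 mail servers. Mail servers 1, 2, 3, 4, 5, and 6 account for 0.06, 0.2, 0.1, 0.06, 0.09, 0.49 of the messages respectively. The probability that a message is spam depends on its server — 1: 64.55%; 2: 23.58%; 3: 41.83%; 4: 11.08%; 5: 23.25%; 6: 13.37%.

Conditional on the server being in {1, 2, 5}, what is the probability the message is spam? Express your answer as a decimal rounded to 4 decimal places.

P(S|J) ≈ 0.3052

Let J = {1, 2, 5}.
P(J) = 0.06 + 0.2 + 0.09 = 0.35.
P(S ∩ J) = 0.6455·0.06 + 0.2358·0.2 + 0.2325·0.09 = 0.03873 + 0.04716 + 0.020925 = 0.106815.
P(S | J) = 0.106815 / 0.35 = 0.305186…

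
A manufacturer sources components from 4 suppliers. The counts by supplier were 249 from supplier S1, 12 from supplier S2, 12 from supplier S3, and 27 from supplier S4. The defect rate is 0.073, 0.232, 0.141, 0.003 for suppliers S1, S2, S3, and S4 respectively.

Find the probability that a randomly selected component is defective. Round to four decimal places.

Total: 249 + 12 + 12 + 27 = 300.
P(S1) = 249/300 = 0.83. P(S2) = 12/300 = 0.04. P(S3) = 12/300 = 0.04. P(S4) = 27/300 = 0.09.
P(D) = P(D|S1)·P(S1) + P(D|S2)·P(S2) + P(D|S3)·P(S3) + P(D|S4)·P(S4)
      = 0.073·0.83 + 0.232·0.04 + 0.141·0.04 + 0.003·0.09
      = 0.06059 + 0.00928 + 0.00564 + 0.00027 = 0.07578

0.0758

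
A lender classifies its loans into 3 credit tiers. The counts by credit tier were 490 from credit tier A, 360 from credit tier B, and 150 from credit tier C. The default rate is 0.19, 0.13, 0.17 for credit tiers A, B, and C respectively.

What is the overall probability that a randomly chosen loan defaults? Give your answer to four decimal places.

Total: 490 + 360 + 150 = 1000.
P(A) = 490/1000 = 0.49. P(B) = 360/1000 = 0.36. P(C) = 150/1000 = 0.15.
P(D) = P(D|A)·P(A) + P(D|B)·P(B) + P(D|C)·P(C)
      = 0.19·0.49 + 0.13·0.36 + 0.17·0.15
      = 0.0931 + 0.0468 + 0.0255 = 0.1654

P(D) ≈ 0.1654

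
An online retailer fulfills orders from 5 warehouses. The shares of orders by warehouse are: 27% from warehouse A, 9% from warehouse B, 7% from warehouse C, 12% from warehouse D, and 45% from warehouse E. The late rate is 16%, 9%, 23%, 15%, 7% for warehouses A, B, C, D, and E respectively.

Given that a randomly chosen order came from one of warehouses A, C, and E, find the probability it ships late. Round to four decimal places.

P(L|S) ≈ 0.1149

Let S = {A, C, E}.
P(S) = 0.27 + 0.07 + 0.45 = 0.79.
P(L ∩ S) = 0.16·0.27 + 0.23·0.07 + 0.07·0.45 = 0.0432 + 0.0161 + 0.0315 = 0.0908.
P(L | S) = 0.0908 / 0.79 = 0.114937…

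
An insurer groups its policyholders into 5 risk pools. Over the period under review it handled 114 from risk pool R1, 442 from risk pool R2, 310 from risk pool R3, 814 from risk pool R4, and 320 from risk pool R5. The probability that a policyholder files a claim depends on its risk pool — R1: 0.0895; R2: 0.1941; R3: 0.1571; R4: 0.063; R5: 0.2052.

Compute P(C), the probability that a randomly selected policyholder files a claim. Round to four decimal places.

Total: 114 + 442 + 310 + 814 + 320 = 2000.
P(R1) = 114/2000 = 0.057. P(R2) = 442/2000 = 0.221. P(R3) = 310/2000 = 0.155. P(R4) = 814/2000 = 0.407. P(R5) = 320/2000 = 0.16.
P(C) = P(C|R1)·P(R1) + P(C|R2)·P(R2) + P(C|R3)·P(R3) + P(C|R4)·P(R4) + P(C|R5)·P(R5)
      = 0.0895·0.057 + 0.1941·0.221 + 0.1571·0.155 + 0.063·0.407 + 0.2052·0.16
      = 0.0051015 + 0.0428961 + 0.0243505 + 0.025641 + 0.032832 = 0.1308211

P(C) ≈ 0.1308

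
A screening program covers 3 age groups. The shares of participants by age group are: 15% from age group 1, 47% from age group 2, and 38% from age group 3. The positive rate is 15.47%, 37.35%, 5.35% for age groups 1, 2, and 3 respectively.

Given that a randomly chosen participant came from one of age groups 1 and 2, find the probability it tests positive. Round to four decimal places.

Let S = {1, 2}.
P(S) = 0.15 + 0.47 = 0.62.
P(T ∩ S) = 0.1547·0.15 + 0.3735·0.47 = 0.023205 + 0.175545 = 0.19875.
P(T | S) = 0.19875 / 0.62 = 0.320565…

0.3206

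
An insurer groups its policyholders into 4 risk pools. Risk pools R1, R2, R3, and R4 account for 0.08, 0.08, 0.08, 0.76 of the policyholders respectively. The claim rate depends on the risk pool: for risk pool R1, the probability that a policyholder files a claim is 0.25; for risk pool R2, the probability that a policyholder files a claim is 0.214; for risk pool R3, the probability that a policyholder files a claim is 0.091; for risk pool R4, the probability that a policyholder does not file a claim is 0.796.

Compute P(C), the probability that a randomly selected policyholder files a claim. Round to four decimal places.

P(C|R4) = 1 − 0.796 = 0.204.
P(C) = P(C|R1)·P(R1) + P(C|R2)·P(R2) + P(C|R3)·P(R3) + P(C|R4)·P(R4)
      = 0.25·0.08 + 0.214·0.08 + 0.091·0.08 + 0.204·0.76
      = 0.02 + 0.01712 + 0.00728 + 0.15504 = 0.19944

0.1994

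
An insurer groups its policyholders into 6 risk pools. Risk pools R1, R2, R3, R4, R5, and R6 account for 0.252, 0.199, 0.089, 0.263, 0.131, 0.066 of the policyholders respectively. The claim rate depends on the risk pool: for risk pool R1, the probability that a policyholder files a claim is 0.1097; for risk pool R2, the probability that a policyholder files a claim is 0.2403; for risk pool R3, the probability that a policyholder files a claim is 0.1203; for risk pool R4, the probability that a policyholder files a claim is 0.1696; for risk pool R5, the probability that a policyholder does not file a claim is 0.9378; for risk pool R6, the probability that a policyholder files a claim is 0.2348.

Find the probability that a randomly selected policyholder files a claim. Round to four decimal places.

P(C) ≈ 0.1544

P(C|R5) = 1 − 0.9378 = 0.0622.
Using total probability over the partition,
P(C) = P(C|R1)·P(R1) + P(C|R2)·P(R2) + P(C|R3)·P(R3) + P(C|R4)·P(R4) + P(C|R5)·P(R5) + P(C|R6)·P(R6)
      = 0.1097·0.252 + 0.2403·0.199 + 0.1203·0.089 + 0.1696·0.263 + 0.0622·0.131 + 0.2348·0.066
      = 0.0276444 + 0.0478197 + 0.0107067 + 0.0446048 + 0.0081482 + 0.0154968 = 0.1544206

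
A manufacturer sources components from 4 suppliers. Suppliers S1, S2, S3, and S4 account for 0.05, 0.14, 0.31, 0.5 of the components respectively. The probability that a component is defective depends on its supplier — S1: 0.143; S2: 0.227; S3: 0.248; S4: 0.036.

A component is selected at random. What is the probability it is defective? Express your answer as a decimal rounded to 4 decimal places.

0.1338

P(D) = P(D|S1)·P(S1) + P(D|S2)·P(S2) + P(D|S3)·P(S3) + P(D|S4)·P(S4)
      = 0.143·0.05 + 0.227·0.14 + 0.248·0.31 + 0.036·0.5
      = 0.00715 + 0.03178 + 0.07688 + 0.018 = 0.13381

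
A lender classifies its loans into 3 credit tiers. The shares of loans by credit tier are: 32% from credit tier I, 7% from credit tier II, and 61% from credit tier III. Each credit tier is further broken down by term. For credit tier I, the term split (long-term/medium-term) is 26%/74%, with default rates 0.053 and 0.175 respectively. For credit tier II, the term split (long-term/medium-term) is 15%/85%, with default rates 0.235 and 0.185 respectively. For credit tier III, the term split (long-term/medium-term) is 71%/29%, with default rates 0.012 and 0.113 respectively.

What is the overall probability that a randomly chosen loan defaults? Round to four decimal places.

P(D) ≈ 0.0845

P(D|I) = 0.26·0.053 + 0.74·0.175 = 0.01378 + 0.1295 = 0.14328
P(D|II) = 0.15·0.235 + 0.85·0.185 = 0.03525 + 0.15725 = 0.1925
P(D|III) = 0.71·0.012 + 0.29·0.113 = 0.00852 + 0.03277 = 0.04129
By total probability over the outer partition,
P(D) = 0.32·0.14328 + 0.07·0.1925 + 0.61·0.04129
      = 0.0458496 + 0.013475 + 0.0251869 = 0.0845115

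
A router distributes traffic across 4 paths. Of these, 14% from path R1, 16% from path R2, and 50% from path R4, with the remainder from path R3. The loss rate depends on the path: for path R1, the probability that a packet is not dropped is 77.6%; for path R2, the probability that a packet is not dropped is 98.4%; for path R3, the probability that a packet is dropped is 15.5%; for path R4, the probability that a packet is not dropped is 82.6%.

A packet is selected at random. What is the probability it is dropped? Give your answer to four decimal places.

P(R3) = 1 − (0.14 + 0.16 + 0.5) = 0.2.
P(L|R1) = 1 − 0.776 = 0.224.
P(L|R2) = 1 − 0.984 = 0.016.
P(L|R4) = 1 − 0.826 = 0.174.
Using total probability over the partition,
P(L) = P(L|R1)·P(R1) + P(L|R2)·P(R2) + P(L|R3)·P(R3) + P(L|R4)·P(R4)
      = 0.224·0.14 + 0.016·0.16 + 0.155·0.2 + 0.174·0.5
      = 0.03136 + 0.00256 + 0.031 + 0.087 = 0.15192

P(L) ≈ 0.1519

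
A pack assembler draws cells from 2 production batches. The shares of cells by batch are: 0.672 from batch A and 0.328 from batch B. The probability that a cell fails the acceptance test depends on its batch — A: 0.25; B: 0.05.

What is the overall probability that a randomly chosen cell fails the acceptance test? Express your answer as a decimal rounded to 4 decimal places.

0.1844

P(F) = P(F|A)·P(A) + P(F|B)·P(B)
      = 0.25·0.672 + 0.05·0.328
      = 0.168 + 0.0164 = 0.1844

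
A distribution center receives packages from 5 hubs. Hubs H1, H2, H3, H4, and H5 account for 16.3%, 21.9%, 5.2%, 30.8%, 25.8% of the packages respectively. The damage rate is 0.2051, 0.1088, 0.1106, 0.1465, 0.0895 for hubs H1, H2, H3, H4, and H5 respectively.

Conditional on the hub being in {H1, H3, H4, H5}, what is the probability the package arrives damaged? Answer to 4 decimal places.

Let S = {H1, H3, H4, H5}.
P(S) = 0.163 + 0.052 + 0.308 + 0.258 = 0.781.
P(D ∩ S) = 0.2051·0.163 + 0.1106·0.052 + 0.1465·0.308 + 0.0895·0.258 = 0.0334313 + 0.0057512 + 0.045122 + 0.023091 = 0.1073955.
P(D | S) = 0.1073955 / 0.781 = 0.137510…

0.1375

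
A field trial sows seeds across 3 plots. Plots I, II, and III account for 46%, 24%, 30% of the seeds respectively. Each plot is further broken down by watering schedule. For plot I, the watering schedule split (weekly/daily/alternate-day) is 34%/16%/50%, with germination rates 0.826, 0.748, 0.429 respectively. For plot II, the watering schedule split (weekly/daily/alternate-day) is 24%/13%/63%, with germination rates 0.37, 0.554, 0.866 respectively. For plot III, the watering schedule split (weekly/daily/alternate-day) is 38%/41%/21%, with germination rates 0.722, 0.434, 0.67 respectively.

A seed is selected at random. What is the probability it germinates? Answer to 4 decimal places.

P(G) ≈ 0.6303

P(G|I) = 0.34·0.826 + 0.16·0.748 + 0.5·0.429 = 0.28084 + 0.11968 + 0.2145 = 0.61502
P(G|II) = 0.24·0.37 + 0.13·0.554 + 0.63·0.866 = 0.0888 + 0.07202 + 0.54558 = 0.7064
P(G|III) = 0.38·0.722 + 0.41·0.434 + 0.21·0.67 = 0.27436 + 0.17794 + 0.1407 = 0.593
By total probability over the outer partition,
P(G) = 0.46·0.61502 + 0.24·0.7064 + 0.3·0.593
      = 0.2829092 + 0.169536 + 0.1779 = 0.6303452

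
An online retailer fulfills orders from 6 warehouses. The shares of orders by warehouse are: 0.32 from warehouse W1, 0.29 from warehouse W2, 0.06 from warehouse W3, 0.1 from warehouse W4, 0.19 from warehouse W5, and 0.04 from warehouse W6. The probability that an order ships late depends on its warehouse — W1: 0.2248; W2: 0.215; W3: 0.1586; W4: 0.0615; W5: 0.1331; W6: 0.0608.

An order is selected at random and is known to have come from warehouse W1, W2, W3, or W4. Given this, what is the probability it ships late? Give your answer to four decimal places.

P(L|S) ≈ 0.1947

Let S = {W1, W2, W3, W4}.
P(S) = 0.32 + 0.29 + 0.06 + 0.1 = 0.77.
P(L ∩ S) = 0.2248·0.32 + 0.215·0.29 + 0.1586·0.06 + 0.0615·0.1 = 0.071936 + 0.06235 + 0.009516 + 0.00615 = 0.149952.
P(L | S) = 0.149952 / 0.77 = 0.194743…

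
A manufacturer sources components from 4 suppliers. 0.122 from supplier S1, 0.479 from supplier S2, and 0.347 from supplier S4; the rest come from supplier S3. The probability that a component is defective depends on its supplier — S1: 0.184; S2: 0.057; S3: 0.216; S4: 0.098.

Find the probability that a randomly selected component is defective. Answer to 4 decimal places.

P(S3) = 1 − (0.122 + 0.479 + 0.347) = 0.052.
P(D) = P(D|S1)·P(S1) + P(D|S2)·P(S2) + P(D|S3)·P(S3) + P(D|S4)·P(S4)
      = 0.184·0.122 + 0.057·0.479 + 0.216·0.052 + 0.098·0.347
      = 0.022448 + 0.027303 + 0.011232 + 0.034006 = 0.094989

0.0950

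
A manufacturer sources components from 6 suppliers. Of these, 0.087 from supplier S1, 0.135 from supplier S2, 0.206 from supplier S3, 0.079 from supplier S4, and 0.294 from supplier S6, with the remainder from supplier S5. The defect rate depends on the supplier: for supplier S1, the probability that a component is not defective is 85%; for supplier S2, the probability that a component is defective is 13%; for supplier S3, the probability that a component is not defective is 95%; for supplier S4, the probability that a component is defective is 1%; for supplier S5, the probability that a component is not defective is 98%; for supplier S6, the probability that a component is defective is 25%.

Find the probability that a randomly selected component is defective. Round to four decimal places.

P(S5) = 1 − (0.087 + 0.135 + 0.206 + 0.079 + 0.294) = 0.199.
P(D|S1) = 1 − 0.85 = 0.15.
P(D|S3) = 1 − 0.95 = 0.05.
P(D|S5) = 1 − 0.98 = 0.02.
By the law of total probability,
P(D) = P(D|S1)·P(S1) + P(D|S2)·P(S2) + P(D|S3)·P(S3) + P(D|S4)·P(S4) + P(D|S5)·P(S5) + P(D|S6)·P(S6)
      = 0.15·0.087 + 0.13·0.135 + 0.05·0.206 + 0.01·0.079 + 0.02·0.199 + 0.25·0.294
      = 0.01305 + 0.01755 + 0.0103 + 0.00079 + 0.00398 + 0.0735 = 0.11917

0.1192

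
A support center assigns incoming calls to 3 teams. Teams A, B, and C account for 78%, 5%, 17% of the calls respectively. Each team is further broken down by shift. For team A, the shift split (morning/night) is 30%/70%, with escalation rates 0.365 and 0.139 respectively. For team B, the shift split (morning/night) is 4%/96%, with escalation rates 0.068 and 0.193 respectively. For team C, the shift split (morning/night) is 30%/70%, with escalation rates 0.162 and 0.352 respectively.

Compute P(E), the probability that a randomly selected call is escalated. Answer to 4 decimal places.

0.2209

P(E|A) = 0.3·0.365 + 0.7·0.139 = 0.1095 + 0.0973 = 0.2068
P(E|B) = 0.04·0.068 + 0.96·0.193 = 0.00272 + 0.18528 = 0.188
P(E|C) = 0.3·0.162 + 0.7·0.352 = 0.0486 + 0.2464 = 0.295
Then overall,
P(E) = 0.78·0.2068 + 0.05·0.188 + 0.17·0.295
      = 0.161304 + 0.0094 + 0.05015 = 0.220854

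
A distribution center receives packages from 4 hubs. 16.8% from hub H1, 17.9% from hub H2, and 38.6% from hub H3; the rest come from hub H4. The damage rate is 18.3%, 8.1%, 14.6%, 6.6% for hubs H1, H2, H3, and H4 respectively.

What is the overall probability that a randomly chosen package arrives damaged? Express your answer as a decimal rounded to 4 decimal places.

0.1192

P(H4) = 1 − (0.168 + 0.179 + 0.386) = 0.267.
P(D) = P(D|H1)·P(H1) + P(D|H2)·P(H2) + P(D|H3)·P(H3) + P(D|H4)·P(H4)
      = 0.183·0.168 + 0.081·0.179 + 0.146·0.386 + 0.066·0.267
      = 0.030744 + 0.014499 + 0.056356 + 0.017622 = 0.119221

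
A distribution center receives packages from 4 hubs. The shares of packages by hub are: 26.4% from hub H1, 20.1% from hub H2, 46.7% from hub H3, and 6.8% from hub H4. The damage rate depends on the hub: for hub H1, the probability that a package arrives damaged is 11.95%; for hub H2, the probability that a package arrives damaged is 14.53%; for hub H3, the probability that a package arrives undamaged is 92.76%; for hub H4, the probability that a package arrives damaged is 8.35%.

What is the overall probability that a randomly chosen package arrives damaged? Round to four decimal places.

P(D) ≈ 0.1002

P(D|H3) = 1 − 0.9276 = 0.0724.
Summing over the partition,
P(D) = P(D|H1)·P(H1) + P(D|H2)·P(H2) + P(D|H3)·P(H3) + P(D|H4)·P(H4)
      = 0.1195·0.264 + 0.1453·0.201 + 0.0724·0.467 + 0.0835·0.068
      = 0.031548 + 0.0292053 + 0.0338108 + 0.005678 = 0.1002421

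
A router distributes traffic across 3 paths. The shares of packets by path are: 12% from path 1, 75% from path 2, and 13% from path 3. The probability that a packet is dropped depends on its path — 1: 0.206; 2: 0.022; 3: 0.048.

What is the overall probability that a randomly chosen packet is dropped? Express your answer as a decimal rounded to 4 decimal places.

P(L) = P(L|1)·P(1) + P(L|2)·P(2) + P(L|3)·P(3)
      = 0.206·0.12 + 0.022·0.75 + 0.048·0.13
      = 0.02472 + 0.0165 + 0.00624 = 0.04746

0.0475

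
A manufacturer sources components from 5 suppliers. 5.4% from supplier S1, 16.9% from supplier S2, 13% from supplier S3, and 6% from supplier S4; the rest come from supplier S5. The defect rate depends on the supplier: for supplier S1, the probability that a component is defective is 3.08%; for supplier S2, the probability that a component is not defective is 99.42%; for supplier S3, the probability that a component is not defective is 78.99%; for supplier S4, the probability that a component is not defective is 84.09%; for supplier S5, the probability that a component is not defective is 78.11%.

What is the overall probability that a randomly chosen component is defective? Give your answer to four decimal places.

0.1680

P(S5) = 1 − (0.054 + 0.169 + 0.13 + 0.06) = 0.587.
P(D|S2) = 1 − 0.9942 = 0.0058.
P(D|S3) = 1 − 0.7899 = 0.2101.
P(D|S4) = 1 − 0.8409 = 0.1591.
P(D|S5) = 1 − 0.7811 = 0.2189.
P(D) = P(D|S1)·P(S1) + P(D|S2)·P(S2) + P(D|S3)·P(S3) + P(D|S4)·P(S4) + P(D|S5)·P(S5)
      = 0.0308·0.054 + 0.0058·0.169 + 0.2101·0.13 + 0.1591·0.06 + 0.2189·0.587
      = 0.0016632 + 0.0009802 + 0.027313 + 0.009546 + 0.1284943 = 0.1679967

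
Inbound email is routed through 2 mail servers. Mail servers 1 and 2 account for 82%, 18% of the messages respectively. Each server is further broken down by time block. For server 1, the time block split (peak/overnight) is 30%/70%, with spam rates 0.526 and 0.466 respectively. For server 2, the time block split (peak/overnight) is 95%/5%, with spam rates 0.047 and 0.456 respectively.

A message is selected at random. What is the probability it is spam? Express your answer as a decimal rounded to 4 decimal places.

P(S|1) = 0.3·0.526 + 0.7·0.466 = 0.1578 + 0.3262 = 0.484
P(S|2) = 0.95·0.047 + 0.05·0.456 = 0.04465 + 0.0228 = 0.06745
By total probability over the outer partition,
P(S) = 0.82·0.484 + 0.18·0.06745
      = 0.39688 + 0.012141 = 0.409021

0.4090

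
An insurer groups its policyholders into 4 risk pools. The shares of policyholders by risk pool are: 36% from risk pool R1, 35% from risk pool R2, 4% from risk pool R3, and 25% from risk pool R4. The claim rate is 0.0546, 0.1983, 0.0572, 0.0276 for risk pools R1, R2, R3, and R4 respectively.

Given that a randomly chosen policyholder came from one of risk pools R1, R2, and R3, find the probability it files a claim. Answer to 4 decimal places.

Let S = {R1, R2, R3}.
P(S) = 0.36 + 0.35 + 0.04 = 0.75.
P(C ∩ S) = 0.0546·0.36 + 0.1983·0.35 + 0.0572·0.04 = 0.019656 + 0.069405 + 0.002288 = 0.091349.
P(C | S) = 0.091349 / 0.75 = 0.121799…

P(C|S) ≈ 0.1218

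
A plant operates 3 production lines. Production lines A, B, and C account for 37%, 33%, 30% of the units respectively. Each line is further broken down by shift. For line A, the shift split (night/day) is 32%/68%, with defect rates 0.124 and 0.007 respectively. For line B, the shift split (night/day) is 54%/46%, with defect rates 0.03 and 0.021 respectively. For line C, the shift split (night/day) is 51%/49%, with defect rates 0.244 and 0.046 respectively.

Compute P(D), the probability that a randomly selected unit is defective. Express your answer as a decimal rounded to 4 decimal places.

P(D|A) = 0.32·0.124 + 0.68·0.007 = 0.03968 + 0.00476 = 0.04444
P(D|B) = 0.54·0.03 + 0.46·0.021 = 0.0162 + 0.00966 = 0.02586
P(D|C) = 0.51·0.244 + 0.49·0.046 = 0.12444 + 0.02254 = 0.14698
Then overall,
P(D) = 0.37·0.04444 + 0.33·0.02586 + 0.3·0.14698
      = 0.0164428 + 0.0085338 + 0.044094 = 0.0690706

P(D) ≈ 0.0691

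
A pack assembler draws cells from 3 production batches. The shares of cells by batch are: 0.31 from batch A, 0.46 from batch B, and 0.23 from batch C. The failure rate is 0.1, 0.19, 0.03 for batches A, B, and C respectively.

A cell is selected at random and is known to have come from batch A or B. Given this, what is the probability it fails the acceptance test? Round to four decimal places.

P(F|S) ≈ 0.1538

Let S = {A, B}.
P(S) = 0.31 + 0.46 = 0.77.
P(F ∩ S) = 0.1·0.31 + 0.19·0.46 = 0.031 + 0.0874 = 0.1184.
P(F | S) = 0.1184 / 0.77 = 0.153766…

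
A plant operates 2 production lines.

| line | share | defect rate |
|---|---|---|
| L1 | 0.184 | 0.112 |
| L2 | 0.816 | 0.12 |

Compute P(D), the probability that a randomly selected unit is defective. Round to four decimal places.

0.1185

Using total probability over the partition,
P(D) = P(D|L1)·P(L1) + P(D|L2)·P(L2)
      = 0.112·0.184 + 0.12·0.816
      = 0.020608 + 0.09792 = 0.118528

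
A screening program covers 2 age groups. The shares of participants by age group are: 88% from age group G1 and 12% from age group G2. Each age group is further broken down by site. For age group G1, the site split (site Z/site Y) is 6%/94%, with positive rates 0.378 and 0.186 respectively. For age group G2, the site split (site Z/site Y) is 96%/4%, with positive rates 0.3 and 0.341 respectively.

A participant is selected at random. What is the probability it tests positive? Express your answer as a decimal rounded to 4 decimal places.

0.2100

P(T|G1) = 0.06·0.378 + 0.94·0.186 = 0.02268 + 0.17484 = 0.19752
P(T|G2) = 0.96·0.3 + 0.04·0.341 = 0.288 + 0.01364 = 0.30164
By total probability over the outer partition,
P(T) = 0.88·0.19752 + 0.12·0.30164
      = 0.1738176 + 0.0361968 = 0.2100144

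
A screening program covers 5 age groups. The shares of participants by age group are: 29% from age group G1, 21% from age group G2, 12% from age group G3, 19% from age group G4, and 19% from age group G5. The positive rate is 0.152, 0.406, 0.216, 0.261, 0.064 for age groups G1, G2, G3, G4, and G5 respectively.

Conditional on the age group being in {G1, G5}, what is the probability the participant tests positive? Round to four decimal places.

0.1172

Let S = {G1, G5}.
P(S) = 0.29 + 0.19 = 0.48.
P(T ∩ S) = 0.152·0.29 + 0.064·0.19 = 0.04408 + 0.01216 = 0.05624.
P(T | S) = 0.05624 / 0.48 = 0.117167…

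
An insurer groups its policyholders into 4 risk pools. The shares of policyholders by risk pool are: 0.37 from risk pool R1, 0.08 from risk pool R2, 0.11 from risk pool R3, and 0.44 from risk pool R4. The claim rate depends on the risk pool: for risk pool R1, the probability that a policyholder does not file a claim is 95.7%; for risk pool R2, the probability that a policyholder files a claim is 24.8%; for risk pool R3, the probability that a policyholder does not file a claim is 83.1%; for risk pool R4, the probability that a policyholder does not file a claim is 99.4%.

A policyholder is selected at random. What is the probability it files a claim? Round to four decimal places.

P(C|R1) = 1 − 0.957 = 0.043.
P(C|R3) = 1 − 0.831 = 0.169.
P(C|R4) = 1 − 0.994 = 0.006.
Using total probability over the partition,
P(C) = P(C|R1)·P(R1) + P(C|R2)·P(R2) + P(C|R3)·P(R3) + P(C|R4)·P(R4)
      = 0.043·0.37 + 0.248·0.08 + 0.169·0.11 + 0.006·0.44
      = 0.01591 + 0.01984 + 0.01859 + 0.00264 = 0.05698

0.0570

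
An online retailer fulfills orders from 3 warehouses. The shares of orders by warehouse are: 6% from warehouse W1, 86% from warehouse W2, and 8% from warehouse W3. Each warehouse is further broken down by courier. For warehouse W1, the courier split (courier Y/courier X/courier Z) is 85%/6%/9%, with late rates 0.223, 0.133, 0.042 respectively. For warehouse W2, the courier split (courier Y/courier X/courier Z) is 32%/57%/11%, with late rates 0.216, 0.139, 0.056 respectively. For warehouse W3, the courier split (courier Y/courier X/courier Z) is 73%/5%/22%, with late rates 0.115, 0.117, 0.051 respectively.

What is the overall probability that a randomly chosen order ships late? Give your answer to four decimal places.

P(L|W1) = 0.85·0.223 + 0.06·0.133 + 0.09·0.042 = 0.18955 + 0.00798 + 0.00378 = 0.20131
P(L|W2) = 0.32·0.216 + 0.57·0.139 + 0.11·0.056 = 0.06912 + 0.07923 + 0.00616 = 0.15451
P(L|W3) = 0.73·0.115 + 0.05·0.117 + 0.22·0.051 = 0.08395 + 0.00585 + 0.01122 = 0.10102
By total probability over the outer partition,
P(L) = 0.06·0.20131 + 0.86·0.15451 + 0.08·0.10102
      = 0.0120786 + 0.1328786 + 0.0080816 = 0.1530388

P(L) ≈ 0.1530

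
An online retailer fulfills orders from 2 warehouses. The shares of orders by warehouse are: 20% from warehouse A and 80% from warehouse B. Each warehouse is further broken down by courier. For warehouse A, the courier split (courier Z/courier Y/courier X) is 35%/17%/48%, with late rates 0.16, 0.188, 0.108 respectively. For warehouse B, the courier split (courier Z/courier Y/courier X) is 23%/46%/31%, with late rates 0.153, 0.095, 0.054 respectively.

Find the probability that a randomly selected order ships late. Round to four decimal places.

P(L) ≈ 0.1045

P(L|A) = 0.35·0.16 + 0.17·0.188 + 0.48·0.108 = 0.056 + 0.03196 + 0.05184 = 0.1398
P(L|B) = 0.23·0.153 + 0.46·0.095 + 0.31·0.054 = 0.03519 + 0.0437 + 0.01674 = 0.09563
By total probability over the outer partition,
P(L) = 0.2·0.1398 + 0.8·0.09563
      = 0.02796 + 0.076504 = 0.104464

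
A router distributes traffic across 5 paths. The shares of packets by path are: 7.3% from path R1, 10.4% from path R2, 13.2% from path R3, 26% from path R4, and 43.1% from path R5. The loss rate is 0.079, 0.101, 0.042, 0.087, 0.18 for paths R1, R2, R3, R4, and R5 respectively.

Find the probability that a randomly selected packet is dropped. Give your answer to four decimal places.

P(L) ≈ 0.1220

Summing over the partition,
P(L) = P(L|R1)·P(R1) + P(L|R2)·P(R2) + P(L|R3)·P(R3) + P(L|R4)·P(R4) + P(L|R5)·P(R5)
      = 0.079·0.073 + 0.101·0.104 + 0.042·0.132 + 0.087·0.26 + 0.18·0.431
      = 0.005767 + 0.010504 + 0.005544 + 0.02262 + 0.07758 = 0.122015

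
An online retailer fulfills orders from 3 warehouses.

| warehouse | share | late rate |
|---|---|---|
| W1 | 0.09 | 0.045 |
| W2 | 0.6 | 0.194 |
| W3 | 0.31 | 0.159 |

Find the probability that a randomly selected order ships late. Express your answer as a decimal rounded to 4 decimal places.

P(L) ≈ 0.1697

Using total probability over the partition,
P(L) = P(L|W1)·P(W1) + P(L|W2)·P(W2) + P(L|W3)·P(W3)
      = 0.045·0.09 + 0.194·0.6 + 0.159·0.31
      = 0.00405 + 0.1164 + 0.04929 = 0.16974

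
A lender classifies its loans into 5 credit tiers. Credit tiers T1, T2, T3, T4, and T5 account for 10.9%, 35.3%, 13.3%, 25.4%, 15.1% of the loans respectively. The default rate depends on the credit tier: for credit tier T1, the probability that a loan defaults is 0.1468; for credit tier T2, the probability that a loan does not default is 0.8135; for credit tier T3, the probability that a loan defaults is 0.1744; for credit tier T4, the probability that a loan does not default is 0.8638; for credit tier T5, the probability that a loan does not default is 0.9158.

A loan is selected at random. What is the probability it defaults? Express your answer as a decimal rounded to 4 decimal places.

P(D) ≈ 0.1523

P(D|T2) = 1 − 0.8135 = 0.1865.
P(D|T4) = 1 − 0.8638 = 0.1362.
P(D|T5) = 1 − 0.9158 = 0.0842.
P(D) = P(D|T1)·P(T1) + P(D|T2)·P(T2) + P(D|T3)·P(T3) + P(D|T4)·P(T4) + P(D|T5)·P(T5)
      = 0.1468·0.109 + 0.1865·0.353 + 0.1744·0.133 + 0.1362·0.254 + 0.0842·0.151
      = 0.0160012 + 0.0658345 + 0.0231952 + 0.0345948 + 0.0127142 = 0.1523399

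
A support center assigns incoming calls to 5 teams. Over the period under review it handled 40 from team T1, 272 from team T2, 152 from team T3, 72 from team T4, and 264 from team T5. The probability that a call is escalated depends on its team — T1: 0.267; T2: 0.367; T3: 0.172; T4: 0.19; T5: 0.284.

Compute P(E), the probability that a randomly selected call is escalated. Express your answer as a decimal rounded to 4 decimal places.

Total: 40 + 272 + 152 + 72 + 264 = 800.
P(T1) = 40/800 = 0.05. P(T2) = 272/800 = 0.34. P(T3) = 152/800 = 0.19. P(T4) = 72/800 = 0.09. P(T5) = 264/800 = 0.33.
P(E) = P(E|T1)·P(T1) + P(E|T2)·P(T2) + P(E|T3)·P(T3) + P(E|T4)·P(T4) + P(E|T5)·P(T5)
      = 0.267·0.05 + 0.367·0.34 + 0.172·0.19 + 0.19·0.09 + 0.284·0.33
      = 0.01335 + 0.12478 + 0.03268 + 0.0171 + 0.09372 = 0.28163

P(E) ≈ 0.2816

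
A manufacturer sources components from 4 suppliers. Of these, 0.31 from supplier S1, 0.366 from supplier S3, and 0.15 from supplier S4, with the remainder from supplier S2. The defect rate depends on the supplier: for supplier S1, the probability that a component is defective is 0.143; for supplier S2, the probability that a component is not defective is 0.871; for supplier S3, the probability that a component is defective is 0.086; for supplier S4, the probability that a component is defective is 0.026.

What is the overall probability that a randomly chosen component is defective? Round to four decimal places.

P(S2) = 1 − (0.31 + 0.366 + 0.15) = 0.174.
P(D|S2) = 1 − 0.871 = 0.129.
Summing over the partition,
P(D) = P(D|S1)·P(S1) + P(D|S2)·P(S2) + P(D|S3)·P(S3) + P(D|S4)·P(S4)
      = 0.143·0.31 + 0.129·0.174 + 0.086·0.366 + 0.026·0.15
      = 0.04433 + 0.022446 + 0.031476 + 0.0039 = 0.102152

0.1022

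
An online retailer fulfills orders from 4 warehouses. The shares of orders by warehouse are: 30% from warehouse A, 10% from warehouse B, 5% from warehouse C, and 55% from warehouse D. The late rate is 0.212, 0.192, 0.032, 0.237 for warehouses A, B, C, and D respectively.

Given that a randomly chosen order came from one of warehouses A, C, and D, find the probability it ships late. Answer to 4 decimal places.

Let S = {A, C, D}.
P(S) = 0.3 + 0.05 + 0.55 = 0.9.
P(L ∩ S) = 0.212·0.3 + 0.032·0.05 + 0.237·0.55 = 0.0636 + 0.0016 + 0.13035 = 0.19555.
P(L | S) = 0.19555 / 0.9 = 0.217278…

0.2173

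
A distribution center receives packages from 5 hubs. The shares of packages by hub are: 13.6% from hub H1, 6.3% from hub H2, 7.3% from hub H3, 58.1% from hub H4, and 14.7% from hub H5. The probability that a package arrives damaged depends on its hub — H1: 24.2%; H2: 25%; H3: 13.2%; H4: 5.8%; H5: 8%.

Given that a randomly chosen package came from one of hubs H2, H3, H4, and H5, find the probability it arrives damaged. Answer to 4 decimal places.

0.0820

Let S = {H2, H3, H4, H5}.
P(S) = 0.063 + 0.073 + 0.581 + 0.147 = 0.864.
P(D ∩ S) = 0.25·0.063 + 0.132·0.073 + 0.058·0.581 + 0.08·0.147 = 0.01575 + 0.009636 + 0.033698 + 0.01176 = 0.070844.
P(D | S) = 0.070844 / 0.864 = 0.081995…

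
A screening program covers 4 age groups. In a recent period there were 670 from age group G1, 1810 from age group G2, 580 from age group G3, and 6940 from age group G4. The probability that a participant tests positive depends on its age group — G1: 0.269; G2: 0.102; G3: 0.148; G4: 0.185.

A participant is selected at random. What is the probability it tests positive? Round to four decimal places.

0.1735

Total: 670 + 1810 + 580 + 6940 = 10000.
P(G1) = 670/10000 = 0.067. P(G2) = 1810/10000 = 0.181. P(G3) = 580/10000 = 0.058. P(G4) = 6940/10000 = 0.694.
Summing over the partition,
P(T) = P(T|G1)·P(G1) + P(T|G2)·P(G2) + P(T|G3)·P(G3) + P(T|G4)·P(G4)
      = 0.269·0.067 + 0.102·0.181 + 0.148·0.058 + 0.185·0.694
      = 0.018023 + 0.018462 + 0.008584 + 0.12839 = 0.173459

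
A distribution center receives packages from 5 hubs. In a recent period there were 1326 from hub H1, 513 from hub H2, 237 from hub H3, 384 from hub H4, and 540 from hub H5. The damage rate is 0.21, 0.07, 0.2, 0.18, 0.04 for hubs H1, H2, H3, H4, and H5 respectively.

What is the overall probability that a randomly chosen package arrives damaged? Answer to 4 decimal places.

Total: 1326 + 513 + 237 + 384 + 540 = 3000.
P(H1) = 1326/3000 = 0.442. P(H2) = 513/3000 = 0.171. P(H3) = 237/3000 = 0.079. P(H4) = 384/3000 = 0.128. P(H5) = 540/3000 = 0.18.
P(D) = P(D|H1)·P(H1) + P(D|H2)·P(H2) + P(D|H3)·P(H3) + P(D|H4)·P(H4) + P(D|H5)·P(H5)
      = 0.21·0.442 + 0.07·0.171 + 0.2·0.079 + 0.18·0.128 + 0.04·0.18
      = 0.09282 + 0.01197 + 0.0158 + 0.02304 + 0.0072 = 0.15083

0.1508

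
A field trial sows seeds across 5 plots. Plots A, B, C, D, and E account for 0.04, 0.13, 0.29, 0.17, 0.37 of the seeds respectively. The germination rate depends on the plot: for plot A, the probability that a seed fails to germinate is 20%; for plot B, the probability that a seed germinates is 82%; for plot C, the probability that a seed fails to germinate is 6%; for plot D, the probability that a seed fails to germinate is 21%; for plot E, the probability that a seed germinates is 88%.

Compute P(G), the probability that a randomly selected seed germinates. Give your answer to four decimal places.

P(G|A) = 1 − 0.2 = 0.8.
P(G|C) = 1 − 0.06 = 0.94.
P(G|D) = 1 − 0.21 = 0.79.
P(G) = P(G|A)·P(A) + P(G|B)·P(B) + P(G|C)·P(C) + P(G|D)·P(D) + P(G|E)·P(E)
      = 0.8·0.04 + 0.82·0.13 + 0.94·0.29 + 0.79·0.17 + 0.88·0.37
      = 0.032 + 0.1066 + 0.2726 + 0.1343 + 0.3256 = 0.8711

0.8711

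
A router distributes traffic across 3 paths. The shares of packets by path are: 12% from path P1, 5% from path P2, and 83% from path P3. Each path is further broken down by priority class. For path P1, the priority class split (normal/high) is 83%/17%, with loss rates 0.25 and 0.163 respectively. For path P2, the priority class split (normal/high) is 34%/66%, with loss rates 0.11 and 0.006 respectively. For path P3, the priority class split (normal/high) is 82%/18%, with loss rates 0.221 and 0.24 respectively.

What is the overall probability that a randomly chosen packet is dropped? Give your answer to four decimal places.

0.2166

P(L|P1) = 0.83·0.25 + 0.17·0.163 = 0.2075 + 0.02771 = 0.23521
P(L|P2) = 0.34·0.11 + 0.66·0.006 = 0.0374 + 0.00396 = 0.04136
P(L|P3) = 0.82·0.221 + 0.18·0.24 = 0.18122 + 0.0432 = 0.22442
By total probability over the outer partition,
P(L) = 0.12·0.23521 + 0.05·0.04136 + 0.83·0.22442
      = 0.0282252 + 0.002068 + 0.1862686 = 0.2165618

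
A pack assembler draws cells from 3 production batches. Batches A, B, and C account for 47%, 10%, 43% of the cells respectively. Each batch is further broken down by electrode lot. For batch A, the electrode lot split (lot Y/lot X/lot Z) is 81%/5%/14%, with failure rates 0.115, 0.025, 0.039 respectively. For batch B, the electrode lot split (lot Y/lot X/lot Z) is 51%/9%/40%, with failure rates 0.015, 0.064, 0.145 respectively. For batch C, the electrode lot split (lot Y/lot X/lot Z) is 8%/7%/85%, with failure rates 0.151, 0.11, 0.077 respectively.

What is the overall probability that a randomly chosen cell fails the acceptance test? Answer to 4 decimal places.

P(F) ≈ 0.0907

P(F|A) = 0.81·0.115 + 0.05·0.025 + 0.14·0.039 = 0.09315 + 0.00125 + 0.00546 = 0.09986
P(F|B) = 0.51·0.015 + 0.09·0.064 + 0.4·0.145 = 0.00765 + 0.00576 + 0.058 = 0.07141
P(F|C) = 0.08·0.151 + 0.07·0.11 + 0.85·0.077 = 0.01208 + 0.0077 + 0.06545 = 0.08523
By total probability over the outer partition,
P(F) = 0.47·0.09986 + 0.1·0.07141 + 0.43·0.08523
      = 0.0469342 + 0.007141 + 0.0366489 = 0.0907241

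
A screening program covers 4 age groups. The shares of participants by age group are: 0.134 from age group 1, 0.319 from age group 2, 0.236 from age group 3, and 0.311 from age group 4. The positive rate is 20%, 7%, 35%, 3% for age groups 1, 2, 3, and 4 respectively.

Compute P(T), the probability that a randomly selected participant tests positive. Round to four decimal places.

P(T) ≈ 0.1411

P(T) = P(T|1)·P(1) + P(T|2)·P(2) + P(T|3)·P(3) + P(T|4)·P(4)
      = 0.2·0.134 + 0.07·0.319 + 0.35·0.236 + 0.03·0.311
      = 0.0268 + 0.02233 + 0.0826 + 0.00933 = 0.14106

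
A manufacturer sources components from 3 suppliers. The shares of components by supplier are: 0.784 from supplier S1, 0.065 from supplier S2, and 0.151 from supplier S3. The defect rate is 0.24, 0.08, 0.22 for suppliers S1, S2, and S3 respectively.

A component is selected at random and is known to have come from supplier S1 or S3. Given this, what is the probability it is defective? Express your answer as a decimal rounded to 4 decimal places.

P(D|S) ≈ 0.2368

Let S = {S1, S3}.
P(S) = 0.784 + 0.151 = 0.935.
P(D ∩ S) = 0.24·0.784 + 0.22·0.151 = 0.18816 + 0.03322 = 0.22138.
P(D | S) = 0.22138 / 0.935 = 0.236770…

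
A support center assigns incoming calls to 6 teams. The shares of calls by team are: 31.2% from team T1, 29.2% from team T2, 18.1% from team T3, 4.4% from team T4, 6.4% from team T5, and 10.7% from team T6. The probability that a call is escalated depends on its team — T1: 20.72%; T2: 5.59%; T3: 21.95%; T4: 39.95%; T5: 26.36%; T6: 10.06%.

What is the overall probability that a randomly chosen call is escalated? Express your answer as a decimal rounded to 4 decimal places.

P(E) = P(E|T1)·P(T1) + P(E|T2)·P(T2) + P(E|T3)·P(T3) + P(E|T4)·P(T4) + P(E|T5)·P(T5) + P(E|T6)·P(T6)
      = 0.2072·0.312 + 0.0559·0.292 + 0.2195·0.181 + 0.3995·0.044 + 0.2636·0.064 + 0.1006·0.107
      = 0.0646464 + 0.0163228 + 0.0397295 + 0.017578 + 0.0168704 + 0.0107642 = 0.1659113

P(E) ≈ 0.1659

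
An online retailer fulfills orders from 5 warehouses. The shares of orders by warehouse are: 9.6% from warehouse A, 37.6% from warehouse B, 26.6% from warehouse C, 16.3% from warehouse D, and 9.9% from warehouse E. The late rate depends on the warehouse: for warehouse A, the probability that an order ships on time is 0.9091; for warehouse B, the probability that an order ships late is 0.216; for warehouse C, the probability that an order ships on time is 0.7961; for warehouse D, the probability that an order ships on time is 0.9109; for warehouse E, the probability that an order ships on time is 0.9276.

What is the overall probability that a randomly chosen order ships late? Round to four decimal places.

P(L|A) = 1 − 0.9091 = 0.0909.
P(L|C) = 1 − 0.7961 = 0.2039.
P(L|D) = 1 − 0.9109 = 0.0891.
P(L|E) = 1 − 0.9276 = 0.0724.
Summing over the partition,
P(L) = P(L|A)·P(A) + P(L|B)·P(B) + P(L|C)·P(C) + P(L|D)·P(D) + P(L|E)·P(E)
      = 0.0909·0.096 + 0.216·0.376 + 0.2039·0.266 + 0.0891·0.163 + 0.0724·0.099
      = 0.0087264 + 0.081216 + 0.0542374 + 0.0145233 + 0.0071676 = 0.1658707

P(L) ≈ 0.1659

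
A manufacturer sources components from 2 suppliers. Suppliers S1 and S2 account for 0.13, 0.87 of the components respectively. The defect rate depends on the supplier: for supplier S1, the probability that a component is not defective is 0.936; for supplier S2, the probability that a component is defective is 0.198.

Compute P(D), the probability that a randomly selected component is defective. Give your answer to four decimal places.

P(D) ≈ 0.1806

P(D|S1) = 1 − 0.936 = 0.064.
P(D) = P(D|S1)·P(S1) + P(D|S2)·P(S2)
      = 0.064·0.13 + 0.198·0.87
      = 0.00832 + 0.17226 = 0.18058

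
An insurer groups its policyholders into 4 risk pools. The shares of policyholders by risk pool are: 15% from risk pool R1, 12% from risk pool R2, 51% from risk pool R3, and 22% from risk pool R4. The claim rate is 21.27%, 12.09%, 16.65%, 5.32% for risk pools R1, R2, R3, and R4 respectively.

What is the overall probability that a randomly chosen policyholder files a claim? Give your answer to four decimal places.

P(C) ≈ 0.1430

By the law of total probability,
P(C) = P(C|R1)·P(R1) + P(C|R2)·P(R2) + P(C|R3)·P(R3) + P(C|R4)·P(R4)
      = 0.2127·0.15 + 0.1209·0.12 + 0.1665·0.51 + 0.0532·0.22
      = 0.031905 + 0.014508 + 0.084915 + 0.011704 = 0.143032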